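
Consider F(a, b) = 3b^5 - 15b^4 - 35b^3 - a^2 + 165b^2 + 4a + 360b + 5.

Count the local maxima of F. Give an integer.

F separates as a function of a plus a function of b, so ∇F=0 decouples.
∂F/∂a = -2(a - 2) = 0 at a ∈ {2}; ∂F/∂b = 15(b - 4)(b - 3)(b + 1)(b + 2) = 0 at b ∈ {-2, -1, 3, 4}.
The Hessian is diagonal: diag(F_aa, F_bb). Second derivatives: F_aa(2)=-2; F_bb(-2)=-450, F_bb(-1)=300, F_bb(3)=-300, F_bb(4)=450.
Local maxima occur where both diagonal entries negative: (2, -2), (2, 3). Count: 2.

2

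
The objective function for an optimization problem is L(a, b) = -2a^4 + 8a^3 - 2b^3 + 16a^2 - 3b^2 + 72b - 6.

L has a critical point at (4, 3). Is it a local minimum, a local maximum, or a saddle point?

The mixed partial ∂²L/∂a∂b is 0, so the Hessian at any point is diag(L_aa, L_bb) = diag(8(-3a^2 + 6a + 4), -6(2b + 1)).
At (4, 3): H = diag(-160, -42).
Both eigenvalues are negative, so H is negative definite: a local maximum.

local maximum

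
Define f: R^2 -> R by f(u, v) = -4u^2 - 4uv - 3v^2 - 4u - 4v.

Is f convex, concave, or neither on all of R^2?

concave

f is quadratic, so its Hessian is the constant matrix H = [[-8, -4], [-4, -6]].
det(H) = 32, tr(H) = -14.
det(H) > 0 and tr(H) < 0, so H is negative definite everywhere: concave.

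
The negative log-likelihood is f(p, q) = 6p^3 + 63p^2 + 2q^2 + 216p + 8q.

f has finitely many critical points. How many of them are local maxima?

0

f separates as a function of p plus a function of q, so ∇f=0 decouples.
∂f/∂p = 18(p + 3)(p + 4) = 0 at p ∈ {-4, -3}; ∂f/∂q = 4(q + 2) = 0 at q ∈ {-2}.
The Hessian is diagonal: diag(f_pp, f_qq). Second derivatives: f_pp(-4)=-18, f_pp(-3)=18; f_qq(-2)=4.
Local maxima occur where both diagonal entries negative: none. Count: 0.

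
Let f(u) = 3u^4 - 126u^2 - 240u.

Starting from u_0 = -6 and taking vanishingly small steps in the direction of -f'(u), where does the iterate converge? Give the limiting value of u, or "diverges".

-4

f'(u) = 12(u - 5)(u + 1)(u + 4), so f'(-6) = -1320.
Gradient descent moves in the -f' direction, i.e. u is increasing.
The nearest critical point in that direction is u = -4, where f'' = 324 > 0 (a local minimum). The iterate converges there.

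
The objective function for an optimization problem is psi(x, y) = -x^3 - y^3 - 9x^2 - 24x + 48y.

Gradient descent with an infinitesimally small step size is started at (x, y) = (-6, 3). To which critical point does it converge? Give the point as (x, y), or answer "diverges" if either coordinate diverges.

(-4, -4)

psi is separable, so gradient descent decouples: x follows -∂psi/∂x, y follows -∂psi/∂y.
∂psi/∂x = -3(x + 2)(x + 4); at x=-6 this is -24, so x increases.
∂psi/∂y = -3(y - 4)(y + 4); at y=3 this is 21, so y decreases.
x converges to its nearest critical value -4 (a local min of the x-part); y converges to -4. The iterate converges to (-4, -4).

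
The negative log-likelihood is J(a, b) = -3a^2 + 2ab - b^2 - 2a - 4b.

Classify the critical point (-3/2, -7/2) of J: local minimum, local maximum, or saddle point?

The Hessian of J is constant: H = [[-6, 2], [2, -2]].
det(H) = (-6)·(-2) − 2² = 8.
det(H) > 0 and tr(H) = -8 < 0, so H is negative definite and the point is a local maximum.

local maximum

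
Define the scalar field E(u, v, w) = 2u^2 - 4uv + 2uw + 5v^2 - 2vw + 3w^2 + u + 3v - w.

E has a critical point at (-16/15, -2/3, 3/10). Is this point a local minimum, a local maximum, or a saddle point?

local minimum

The Hessian is constant: H = [[4, -4, 2], [-4, 10, -2], [2, -2, 6]].
Leading principal minors: Δ₁ = 4, Δ₂ = 24, Δ₃ = 120.
All leading minors are positive, so H is positive definite: a local minimum.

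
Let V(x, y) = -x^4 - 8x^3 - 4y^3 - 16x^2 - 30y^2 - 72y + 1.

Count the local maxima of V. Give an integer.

2

V separates as a function of x plus a function of y, so ∇V=0 decouples.
∂V/∂x = -4x(x + 2)(x + 4) = 0 at x ∈ {-4, -2, 0}; ∂V/∂y = -12(y + 2)(y + 3) = 0 at y ∈ {-3, -2}.
The Hessian is diagonal: diag(V_xx, V_yy). Second derivatives: V_xx(-4)=-32, V_xx(-2)=16, V_xx(0)=-32; V_yy(-3)=12, V_yy(-2)=-12.
Local maxima occur where both diagonal entries negative: (-4, -2), (0, -2). Count: 2.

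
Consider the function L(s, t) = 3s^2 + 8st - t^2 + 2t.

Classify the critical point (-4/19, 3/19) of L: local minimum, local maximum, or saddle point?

saddle point

The Hessian of L is constant: H = [[6, 8], [8, -2]].
det(H) = 6·(-2) − 8² = -76.
Since det(H) < 0, H is indefinite and the critical point is a saddle point.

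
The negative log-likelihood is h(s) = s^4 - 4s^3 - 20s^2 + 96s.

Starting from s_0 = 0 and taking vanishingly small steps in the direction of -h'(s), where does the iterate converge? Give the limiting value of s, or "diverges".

-3

h'(s) = 4(s - 4)(s - 2)(s + 3), so h'(0) = 96.
Gradient descent moves in the -h' direction, i.e. s is decreasing.
The nearest critical point in that direction is s = -3, where h'' = 140 > 0 (a local minimum). The iterate converges there.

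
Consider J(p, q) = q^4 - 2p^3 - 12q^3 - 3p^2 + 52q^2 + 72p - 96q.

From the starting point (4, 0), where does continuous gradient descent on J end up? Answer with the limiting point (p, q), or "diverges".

J is separable, so gradient descent decouples: p follows -∂J/∂p, q follows -∂J/∂q.
∂J/∂p = -6(p - 3)(p + 4); at p=4 this is -48, so p increases.
∂J/∂q = 4(q - 4)(q - 3)(q - 2); at q=0 this is -96, so q increases.
The p-coordinate has no critical point in that direction and runs off to infinity.

diverges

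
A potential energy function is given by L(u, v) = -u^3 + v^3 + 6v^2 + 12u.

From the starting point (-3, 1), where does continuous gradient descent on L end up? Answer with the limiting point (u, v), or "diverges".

(-2, 0)

L is separable, so gradient descent decouples: u follows -∂L/∂u, v follows -∂L/∂v.
∂L/∂u = -3(u - 2)(u + 2); at u=-3 this is -15, so u increases.
∂L/∂v = 3v(v + 4); at v=1 this is 15, so v decreases.
u converges to its nearest critical value -2 (a local min of the u-part); v converges to 0. The iterate converges to (-2, 0).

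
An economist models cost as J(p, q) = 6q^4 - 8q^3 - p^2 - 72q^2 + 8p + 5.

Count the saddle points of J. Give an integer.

J separates as a function of p plus a function of q, so ∇J=0 decouples.
∂J/∂p = -2(p - 4) = 0 at p ∈ {4}; ∂J/∂q = 24q(q - 3)(q + 2) = 0 at q ∈ {-2, 0, 3}.
The Hessian is diagonal: diag(J_pp, J_qq). Second derivatives: J_pp(4)=-2; J_qq(-2)=240, J_qq(0)=-144, J_qq(3)=360.
Saddle points occur where the two diagonal entries have opposite signs: (4, -2), (4, 3). Count: 2.

2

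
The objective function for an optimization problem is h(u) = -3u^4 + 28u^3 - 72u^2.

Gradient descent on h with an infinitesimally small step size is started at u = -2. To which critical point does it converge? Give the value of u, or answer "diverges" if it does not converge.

h'(u) = -12u(u - 4)(u - 3), so h'(-2) = 720.
Gradient descent moves in the -h' direction, i.e. u is decreasing.
There is no critical point below u=-2, and h' keeps the same sign, so the iterate runs off to −∞.

diverges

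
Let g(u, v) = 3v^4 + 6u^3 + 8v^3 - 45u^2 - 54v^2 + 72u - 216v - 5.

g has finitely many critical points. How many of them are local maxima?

g separates as a function of u plus a function of v, so ∇g=0 decouples.
∂g/∂u = 18(u - 4)(u - 1) = 0 at u ∈ {1, 4}; ∂g/∂v = 12(v - 3)(v + 2)(v + 3) = 0 at v ∈ {-3, -2, 3}.
The Hessian is diagonal: diag(g_uu, g_vv). Second derivatives: g_uu(1)=-54, g_uu(4)=54; g_vv(-3)=72, g_vv(-2)=-60, g_vv(3)=360.
Local maxima occur where both diagonal entries negative: (1, -2). Count: 1.

1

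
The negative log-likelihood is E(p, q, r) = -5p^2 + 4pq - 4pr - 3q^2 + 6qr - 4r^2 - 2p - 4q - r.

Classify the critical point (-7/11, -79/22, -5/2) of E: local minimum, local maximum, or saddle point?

The Hessian is constant: H = [[-10, 4, -4], [4, -6, 6], [-4, 6, -8]].
Leading principal minors: Δ₁ = -10, Δ₂ = 44, Δ₃ = -88.
The minors alternate sign starting negative (−, +, −), so H is negative definite: a local maximum.

local maximum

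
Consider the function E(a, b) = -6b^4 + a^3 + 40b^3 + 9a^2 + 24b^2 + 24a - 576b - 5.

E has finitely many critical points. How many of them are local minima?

E separates as a function of a plus a function of b, so ∇E=0 decouples.
∂E/∂a = 3(a + 2)(a + 4) = 0 at a ∈ {-4, -2}; ∂E/∂b = -24(b - 4)(b - 3)(b + 2) = 0 at b ∈ {-2, 3, 4}.
The Hessian is diagonal: diag(E_aa, E_bb). Second derivatives: E_aa(-4)=-6, E_aa(-2)=6; E_bb(-2)=-720, E_bb(3)=120, E_bb(4)=-144.
Local minima occur where both diagonal entries positive: (-2, 3). Count: 1.

1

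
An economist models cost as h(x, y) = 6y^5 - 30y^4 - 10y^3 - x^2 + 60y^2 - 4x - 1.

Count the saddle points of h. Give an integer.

h separates as a function of x plus a function of y, so ∇h=0 decouples.
∂h/∂x = -2(x + 2) = 0 at x ∈ {-2}; ∂h/∂y = 30y(y - 4)(y - 1)(y + 1) = 0 at y ∈ {-1, 0, 1, 4}.
The Hessian is diagonal: diag(h_xx, h_yy). Second derivatives: h_xx(-2)=-2; h_yy(-1)=-300, h_yy(0)=120, h_yy(1)=-180, h_yy(4)=1800.
Saddle points occur where the two diagonal entries have opposite signs: (-2, 0), (-2, 4). Count: 2.

2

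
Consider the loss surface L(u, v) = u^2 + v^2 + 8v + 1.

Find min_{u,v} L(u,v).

-15

L(u,v) separates as P(u) + Q(v) + 1, so its minimum is min P + min Q + 1.
P'(u) = 2u vanishes at u ∈ {0}; Q'(v) = 2v + 8 vanishes at v ∈ {-4}.
Local minima of P (where P''>0): P(0)=0. Local minima of Q: Q(-4)=-16.
So the global minimum of L is P(0) + Q(-4) + 1 = 0 − 16 + 1 = -15, attained at (0, -4).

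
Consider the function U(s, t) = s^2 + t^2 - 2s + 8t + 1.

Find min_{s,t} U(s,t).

U(s,t) separates as P(s) + Q(t) + 1, so its minimum is min P + min Q + 1.
P'(s) = 2s - 2 vanishes at s ∈ {1}; Q'(t) = 2(t + 4) vanishes at t ∈ {-4}.
Local minima of P (where P''>0): P(1)=-1. Local minima of Q: Q(-4)=-16.
So the global minimum of U is P(1) + Q(-4) + 1 = -1 − 16 + 1 = -16, attained at (1, -4).

-16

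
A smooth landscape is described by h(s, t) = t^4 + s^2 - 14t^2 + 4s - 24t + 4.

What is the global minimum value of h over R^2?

-117

h(s,t) separates as P(s) + Q(t) + 4, so its minimum is min P + min Q + 4.
P'(s) = 2s + 4 vanishes at s ∈ {-2}; Q'(t) = 4(t - 3)(t + 1)(t + 2) vanishes at t ∈ {-2, -1, 3}.
Local minima of P (where P''>0): P(-2)=-4. Local minima of Q: Q(-2)=8, Q(3)=-117.
So the global minimum of h is P(-2) + Q(3) + 4 = -4 − 117 + 4 = -117, attained at (-2, 3).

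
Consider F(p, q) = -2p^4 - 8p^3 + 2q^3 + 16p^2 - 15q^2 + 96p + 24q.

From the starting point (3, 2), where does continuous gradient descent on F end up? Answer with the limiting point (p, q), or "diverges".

diverges

F is separable, so gradient descent decouples: p follows -∂F/∂p, q follows -∂F/∂q.
∂F/∂p = -8(p - 2)(p + 2)(p + 3); at p=3 this is -240, so p increases.
∂F/∂q = 6(q - 4)(q - 1); at q=2 this is -12, so q increases.
The p-coordinate has no critical point in that direction and runs off to infinity.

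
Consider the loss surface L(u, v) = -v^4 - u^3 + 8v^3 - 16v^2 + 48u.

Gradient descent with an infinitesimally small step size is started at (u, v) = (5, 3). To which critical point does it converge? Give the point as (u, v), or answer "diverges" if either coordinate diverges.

diverges

L is separable, so gradient descent decouples: u follows -∂L/∂u, v follows -∂L/∂v.
∂L/∂u = -3(u - 4)(u + 4); at u=5 this is -27, so u increases.
∂L/∂v = -4v(v - 4)(v - 2); at v=3 this is 12, so v decreases.
The u-coordinate has no critical point in that direction and runs off to infinity.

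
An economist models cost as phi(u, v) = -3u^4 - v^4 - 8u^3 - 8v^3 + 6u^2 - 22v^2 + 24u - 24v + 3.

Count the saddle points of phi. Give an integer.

4

phi separates as a function of u plus a function of v, so ∇phi=0 decouples.
∂phi/∂u = -12(u - 1)(u + 1)(u + 2) = 0 at u ∈ {-2, -1, 1}; ∂phi/∂v = -4(v + 1)(v + 2)(v + 3) = 0 at v ∈ {-3, -2, -1}.
The Hessian is diagonal: diag(phi_uu, phi_vv). Second derivatives: phi_uu(-2)=-36, phi_uu(-1)=24, phi_uu(1)=-72; phi_vv(-3)=-8, phi_vv(-2)=4, phi_vv(-1)=-8.
Saddle points occur where the two diagonal entries have opposite signs: (-2, -2), (-1, -3), (-1, -1), (1, -2). Count: 4.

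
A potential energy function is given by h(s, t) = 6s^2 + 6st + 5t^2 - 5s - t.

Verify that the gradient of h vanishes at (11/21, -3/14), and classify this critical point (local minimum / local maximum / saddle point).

∇h = (12s + 6t - 5, 6s + 10t - 1); substituting (11/21, -3/14) gives ∇h = (0, 0), so (11/21, -3/14) is indeed a critical point.
The Hessian of h is constant: H = [[12, 6], [6, 10]].
det(H) = 12·10 − 6² = 84.
det(H) > 0 and tr(H) = 22 > 0, so H is positive definite and the point is a local minimum.

local minimum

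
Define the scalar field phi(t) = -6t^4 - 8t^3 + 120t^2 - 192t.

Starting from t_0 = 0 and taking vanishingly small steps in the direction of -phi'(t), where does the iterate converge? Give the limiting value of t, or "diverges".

phi'(t) = -24(t - 2)(t - 1)(t + 4), so phi'(0) = -192.
Gradient descent moves in the -phi' direction, i.e. t is increasing.
The nearest critical point in that direction is t = 1, where phi'' = 120 > 0 (a local minimum). The iterate converges there.

1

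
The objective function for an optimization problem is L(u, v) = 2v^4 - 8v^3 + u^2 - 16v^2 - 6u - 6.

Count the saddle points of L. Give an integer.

1

L separates as a function of u plus a function of v, so ∇L=0 decouples.
∂L/∂u = 2(u - 3) = 0 at u ∈ {3}; ∂L/∂v = 8v(v - 4)(v + 1) = 0 at v ∈ {-1, 0, 4}.
The Hessian is diagonal: diag(L_uu, L_vv). Second derivatives: L_uu(3)=2; L_vv(-1)=40, L_vv(0)=-32, L_vv(4)=160.
Saddle points occur where the two diagonal entries have opposite signs: (3, 0). Count: 1.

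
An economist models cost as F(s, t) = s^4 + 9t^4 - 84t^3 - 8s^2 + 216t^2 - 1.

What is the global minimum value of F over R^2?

F(s,t) separates as P(s) + Q(t) − 1, so its minimum is min P + min Q − 1.
P'(s) = 4s(s - 2)(s + 2) vanishes at s ∈ {-2, 0, 2}; Q'(t) = 36t(t - 4)(t - 3) vanishes at t ∈ {0, 3, 4}.
Local minima of P (where P''>0): P(-2)=-16, P(2)=-16. Local minima of Q: Q(0)=0, Q(4)=384.
So the global minimum of F is P(-2) + Q(0) − 1 = -16 + 0 − 1 = -17, attained at (-2, 0).

-17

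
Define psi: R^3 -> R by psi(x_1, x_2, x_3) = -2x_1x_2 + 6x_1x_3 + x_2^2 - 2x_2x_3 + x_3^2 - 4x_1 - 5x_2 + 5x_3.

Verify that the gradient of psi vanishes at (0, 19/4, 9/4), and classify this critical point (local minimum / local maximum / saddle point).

saddle point

∇psi = (-2x_2 + 6x_3 - 4, -2x_1 + 2x_2 - 2x_3 - 5, 6x_1 - 2x_2 + 2x_3 + 5); substituting (0, 19/4, 9/4) gives ∇psi = (0, 0, 0), so (0, 19/4, 9/4) is indeed a critical point.
The Hessian is constant: H = [[0, -2, 6], [-2, 2, -2], [6, -2, 2]].
Leading principal minors: Δ₁ = 0, Δ₂ = -4, Δ₃ = -32.
The minors fit neither the all-positive nor the alternating-sign pattern, so H is indefinite: a saddle point.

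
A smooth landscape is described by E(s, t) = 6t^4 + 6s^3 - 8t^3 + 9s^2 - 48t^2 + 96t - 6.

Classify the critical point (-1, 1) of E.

local maximum

The mixed partial ∂²E/∂s∂t is 0, so the Hessian at any point is diag(E_ss, E_tt) = diag(18(2s + 1), 24(3t^2 - 2t - 4)).
At (-1, 1): H = diag(-18, -72).
Both eigenvalues are negative, so H is negative definite: a local maximum.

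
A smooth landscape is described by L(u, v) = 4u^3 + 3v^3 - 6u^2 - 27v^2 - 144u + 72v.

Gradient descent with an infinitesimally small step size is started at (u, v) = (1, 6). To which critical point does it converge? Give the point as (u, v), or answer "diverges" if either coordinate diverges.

L is separable, so gradient descent decouples: u follows -∂L/∂u, v follows -∂L/∂v.
∂L/∂u = 12(u - 4)(u + 3); at u=1 this is -144, so u increases.
∂L/∂v = 9(v - 4)(v - 2); at v=6 this is 72, so v decreases.
u converges to its nearest critical value 4 (a local min of the u-part); v converges to 4. The iterate converges to (4, 4).

(4, 4)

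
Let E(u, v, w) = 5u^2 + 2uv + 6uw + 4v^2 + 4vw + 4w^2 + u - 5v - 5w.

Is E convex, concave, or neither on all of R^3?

E is quadratic, so its Hessian is the constant matrix H = [[10, 2, 6], [2, 8, 4], [6, 4, 8]].
Leading principal minors: 10, 76, 256.
All positive ⇒ H ≻ 0 ⇒ convex.

convex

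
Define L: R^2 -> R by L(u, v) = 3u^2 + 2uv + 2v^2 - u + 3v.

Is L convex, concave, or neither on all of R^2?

convex

L is quadratic, so its Hessian is the constant matrix H = [[6, 2], [2, 4]].
det(H) = 20, tr(H) = 10.
det(H) > 0 and tr(H) > 0, so H is positive definite everywhere: convex.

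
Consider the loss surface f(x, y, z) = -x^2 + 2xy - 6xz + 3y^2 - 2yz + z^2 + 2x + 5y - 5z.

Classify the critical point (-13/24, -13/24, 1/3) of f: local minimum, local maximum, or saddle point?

saddle point

The Hessian is constant: H = [[-2, 2, -6], [2, 6, -2], [-6, -2, 2]].
Leading principal minors: Δ₁ = -2, Δ₂ = -16, Δ₃ = -192.
The minors fit neither the all-positive nor the alternating-sign pattern, so H is indefinite: a saddle point.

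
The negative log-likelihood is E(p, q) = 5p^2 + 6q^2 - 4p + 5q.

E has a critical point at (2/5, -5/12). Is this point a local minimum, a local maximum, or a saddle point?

The Hessian of E is constant: H = [[10, 0], [0, 12]].
det(H) = 10·12 − 0² = 120.
det(H) > 0 and tr(H) = 22 > 0, so H is positive definite and the point is a local minimum.

local minimum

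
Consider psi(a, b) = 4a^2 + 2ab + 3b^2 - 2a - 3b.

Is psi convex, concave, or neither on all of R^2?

convex

psi is quadratic, so its Hessian is the constant matrix H = [[8, 2], [2, 6]].
det(H) = 44, tr(H) = 14.
det(H) > 0 and tr(H) > 0, so H is positive definite everywhere: convex.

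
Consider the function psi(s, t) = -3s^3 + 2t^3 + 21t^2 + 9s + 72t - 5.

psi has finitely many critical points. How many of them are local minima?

1

psi separates as a function of s plus a function of t, so ∇psi=0 decouples.
∂psi/∂s = -9(s - 1)(s + 1) = 0 at s ∈ {-1, 1}; ∂psi/∂t = 6(t + 3)(t + 4) = 0 at t ∈ {-4, -3}.
The Hessian is diagonal: diag(psi_ss, psi_tt). Second derivatives: psi_ss(-1)=18, psi_ss(1)=-18; psi_tt(-4)=-6, psi_tt(-3)=6.
Local minima occur where both diagonal entries positive: (-1, -3). Count: 1.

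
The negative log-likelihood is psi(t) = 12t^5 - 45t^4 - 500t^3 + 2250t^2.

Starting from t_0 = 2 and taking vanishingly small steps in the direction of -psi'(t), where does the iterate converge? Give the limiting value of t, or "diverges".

psi'(t) = 60t(t - 5)(t - 3)(t + 5), so psi'(2) = 2520.
Gradient descent moves in the -psi' direction, i.e. t is decreasing.
The nearest critical point in that direction is t = 0, where psi'' = 4500 > 0 (a local minimum). The iterate converges there.

0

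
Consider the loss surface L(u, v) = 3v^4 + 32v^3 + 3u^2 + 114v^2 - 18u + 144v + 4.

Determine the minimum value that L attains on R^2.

L(u,v) separates as P(u) + Q(v) + 4, so its minimum is min P + min Q + 4.
P'(u) = 6u - 18 vanishes at u ∈ {3}; Q'(v) = 12(v + 1)(v + 3)(v + 4) vanishes at v ∈ {-4, -3, -1}.
Local minima of P (where P''>0): P(3)=-27. Local minima of Q: Q(-4)=-32, Q(-1)=-59.
So the global minimum of L is P(3) + Q(-1) + 4 = -27 − 59 + 4 = -82, attained at (3, -1).

-82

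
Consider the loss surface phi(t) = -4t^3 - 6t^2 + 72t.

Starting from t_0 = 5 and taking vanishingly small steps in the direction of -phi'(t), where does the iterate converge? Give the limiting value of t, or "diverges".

diverges

phi'(t) = -12(t - 2)(t + 3), so phi'(5) = -288.
Gradient descent moves in the -phi' direction, i.e. t is increasing.
There is no critical point above t=5, and phi' keeps the same sign, so the iterate runs off to +∞.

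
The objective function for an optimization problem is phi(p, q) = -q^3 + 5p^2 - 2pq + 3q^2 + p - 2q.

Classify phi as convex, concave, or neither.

neither

The term -q^3 is cubic, so the Hessian is not constant.
∂²phi/∂q² = -6q + 6, which takes both signs as q varies (negative for sufficiently large q). A diagonal entry of the Hessian changing sign means the Hessian is neither positive- nor negative-semidefinite on all of R^2.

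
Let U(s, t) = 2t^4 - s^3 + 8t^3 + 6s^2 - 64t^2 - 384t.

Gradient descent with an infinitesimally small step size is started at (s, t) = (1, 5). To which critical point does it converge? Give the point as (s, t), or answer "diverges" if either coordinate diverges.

(0, 4)

U is separable, so gradient descent decouples: s follows -∂U/∂s, t follows -∂U/∂t.
∂U/∂s = -3s(s - 4); at s=1 this is 9, so s decreases.
∂U/∂t = 8(t - 4)(t + 3)(t + 4); at t=5 this is 576, so t decreases.
s converges to its nearest critical value 0 (a local min of the s-part); t converges to 4. The iterate converges to (0, 4).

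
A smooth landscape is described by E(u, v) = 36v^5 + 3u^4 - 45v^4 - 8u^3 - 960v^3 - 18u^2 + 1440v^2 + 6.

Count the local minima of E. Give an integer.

4

E separates as a function of u plus a function of v, so ∇E=0 decouples.
∂E/∂u = 12u(u - 3)(u + 1) = 0 at u ∈ {-1, 0, 3}; ∂E/∂v = 180v(v - 4)(v - 1)(v + 4) = 0 at v ∈ {-4, 0, 1, 4}.
The Hessian is diagonal: diag(E_uu, E_vv). Second derivatives: E_uu(-1)=48, E_uu(0)=-36, E_uu(3)=144; E_vv(-4)=-28800, E_vv(0)=2880, E_vv(1)=-2700, E_vv(4)=17280.
Local minima occur where both diagonal entries positive: (-1, 0), (-1, 4), (3, 0), (3, 4). Count: 4.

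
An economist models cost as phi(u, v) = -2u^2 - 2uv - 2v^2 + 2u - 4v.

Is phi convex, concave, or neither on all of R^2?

phi is quadratic, so its Hessian is the constant matrix H = [[-4, -2], [-2, -4]].
det(H) = 12, tr(H) = -8.
det(H) > 0 and tr(H) < 0, so H is negative definite everywhere: concave.

concave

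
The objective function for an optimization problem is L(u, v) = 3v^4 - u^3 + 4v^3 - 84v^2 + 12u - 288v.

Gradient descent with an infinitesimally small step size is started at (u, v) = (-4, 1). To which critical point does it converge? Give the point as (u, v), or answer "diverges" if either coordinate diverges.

(-2, 4)

L is separable, so gradient descent decouples: u follows -∂L/∂u, v follows -∂L/∂v.
∂L/∂u = -3(u - 2)(u + 2); at u=-4 this is -36, so u increases.
∂L/∂v = 12(v - 4)(v + 2)(v + 3); at v=1 this is -432, so v increases.
u converges to its nearest critical value -2 (a local min of the u-part); v converges to 4. The iterate converges to (-2, 4).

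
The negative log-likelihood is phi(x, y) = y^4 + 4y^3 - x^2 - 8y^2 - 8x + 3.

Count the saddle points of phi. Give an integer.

phi separates as a function of x plus a function of y, so ∇phi=0 decouples.
∂phi/∂x = -2(x + 4) = 0 at x ∈ {-4}; ∂phi/∂y = 4y(y - 1)(y + 4) = 0 at y ∈ {-4, 0, 1}.
The Hessian is diagonal: diag(phi_xx, phi_yy). Second derivatives: phi_xx(-4)=-2; phi_yy(-4)=80, phi_yy(0)=-16, phi_yy(1)=20.
Saddle points occur where the two diagonal entries have opposite signs: (-4, -4), (-4, 1). Count: 2.

2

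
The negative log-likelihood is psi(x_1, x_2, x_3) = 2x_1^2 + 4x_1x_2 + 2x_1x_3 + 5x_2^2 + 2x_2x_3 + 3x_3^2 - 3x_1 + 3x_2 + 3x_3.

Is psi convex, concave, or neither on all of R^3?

convex

psi is quadratic, so its Hessian is the constant matrix H = [[4, 4, 2], [4, 10, 2], [2, 2, 6]].
Leading principal minors: 4, 24, 120.
All positive ⇒ H ≻ 0 ⇒ convex.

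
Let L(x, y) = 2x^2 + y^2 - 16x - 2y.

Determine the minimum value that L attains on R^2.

L(x,y) separates as P(x) + Q(y), so its minimum is min P + min Q.
P'(x) = 4x - 16 vanishes at x ∈ {4}; Q'(y) = 2y - 2 vanishes at y ∈ {1}.
Local minima of P (where P''>0): P(4)=-32. Local minima of Q: Q(1)=-1.
So the global minimum of L is P(4) + Q(1) = -32 − 1 = -33, attained at (4, 1).

-33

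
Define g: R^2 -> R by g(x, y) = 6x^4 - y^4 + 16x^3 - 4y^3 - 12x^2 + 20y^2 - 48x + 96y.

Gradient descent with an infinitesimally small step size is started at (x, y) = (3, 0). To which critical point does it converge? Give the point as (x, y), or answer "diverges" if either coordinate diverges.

g is separable, so gradient descent decouples: x follows -∂g/∂x, y follows -∂g/∂y.
∂g/∂x = 24(x - 1)(x + 1)(x + 2); at x=3 this is 960, so x decreases.
∂g/∂y = -4(y - 3)(y + 2)(y + 4); at y=0 this is 96, so y decreases.
x converges to its nearest critical value 1 (a local min of the x-part); y converges to -2. The iterate converges to (1, -2).

(1, -2)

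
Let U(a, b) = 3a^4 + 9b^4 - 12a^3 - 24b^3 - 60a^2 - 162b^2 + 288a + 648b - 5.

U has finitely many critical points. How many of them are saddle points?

4

U separates as a function of a plus a function of b, so ∇U=0 decouples.
∂U/∂a = 12(a - 4)(a - 2)(a + 3) = 0 at a ∈ {-3, 2, 4}; ∂U/∂b = 36(b - 3)(b - 2)(b + 3) = 0 at b ∈ {-3, 2, 3}.
The Hessian is diagonal: diag(U_aa, U_bb). Second derivatives: U_aa(-3)=420, U_aa(2)=-120, U_aa(4)=168; U_bb(-3)=1080, U_bb(2)=-180, U_bb(3)=216.
Saddle points occur where the two diagonal entries have opposite signs: (-3, 2), (2, -3), (2, 3), (4, 2). Count: 4.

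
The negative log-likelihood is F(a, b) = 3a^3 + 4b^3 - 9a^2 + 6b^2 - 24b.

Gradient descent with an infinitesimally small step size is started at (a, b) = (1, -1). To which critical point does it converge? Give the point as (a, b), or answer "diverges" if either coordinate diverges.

F is separable, so gradient descent decouples: a follows -∂F/∂a, b follows -∂F/∂b.
∂F/∂a = 9a(a - 2); at a=1 this is -9, so a increases.
∂F/∂b = 12(b - 1)(b + 2); at b=-1 this is -24, so b increases.
a converges to its nearest critical value 2 (a local min of the a-part); b converges to 1. The iterate converges to (2, 1).

(2, 1)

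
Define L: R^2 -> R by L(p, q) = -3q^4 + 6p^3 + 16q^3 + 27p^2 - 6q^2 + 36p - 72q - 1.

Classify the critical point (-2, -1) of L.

The mixed partial ∂²L/∂p∂q is 0, so the Hessian at any point is diag(L_pp, L_qq) = diag(18(2p + 3), 12(-3q^2 + 8q - 1)).
At (-2, -1): H = diag(-18, -144).
Both eigenvalues are negative, so H is negative definite: a local maximum.

local maximum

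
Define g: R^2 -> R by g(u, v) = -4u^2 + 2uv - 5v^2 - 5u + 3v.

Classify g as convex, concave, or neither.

g is quadratic, so its Hessian is the constant matrix H = [[-8, 2], [2, -10]].
det(H) = 76, tr(H) = -18.
det(H) > 0 and tr(H) < 0, so H is negative definite everywhere: concave.

concave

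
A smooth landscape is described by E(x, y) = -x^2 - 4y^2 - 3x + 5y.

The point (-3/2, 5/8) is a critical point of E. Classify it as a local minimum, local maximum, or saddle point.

local maximum

The Hessian of E is constant: H = [[-2, 0], [0, -8]].
det(H) = (-2)·(-8) − 0² = 16.
det(H) > 0 and tr(H) = -10 < 0, so H is negative definite and the point is a local maximum.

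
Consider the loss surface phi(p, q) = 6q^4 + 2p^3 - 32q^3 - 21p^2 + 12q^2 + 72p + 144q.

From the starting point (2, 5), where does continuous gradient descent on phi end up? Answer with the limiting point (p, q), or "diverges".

diverges

phi is separable, so gradient descent decouples: p follows -∂phi/∂p, q follows -∂phi/∂q.
∂phi/∂p = 6(p - 4)(p - 3); at p=2 this is 12, so p decreases.
∂phi/∂q = 24(q - 3)(q - 2)(q + 1); at q=5 this is 864, so q decreases.
The p-coordinate has no critical point in that direction and runs off to infinity.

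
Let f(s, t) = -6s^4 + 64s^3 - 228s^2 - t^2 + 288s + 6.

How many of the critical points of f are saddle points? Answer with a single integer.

1

f separates as a function of s plus a function of t, so ∇f=0 decouples.
∂f/∂s = -24(s - 4)(s - 3)(s - 1) = 0 at s ∈ {1, 3, 4}; ∂f/∂t = -2t = 0 at t ∈ {0}.
The Hessian is diagonal: diag(f_ss, f_tt). Second derivatives: f_ss(1)=-144, f_ss(3)=48, f_ss(4)=-72; f_tt(0)=-2.
Saddle points occur where the two diagonal entries have opposite signs: (3, 0). Count: 1.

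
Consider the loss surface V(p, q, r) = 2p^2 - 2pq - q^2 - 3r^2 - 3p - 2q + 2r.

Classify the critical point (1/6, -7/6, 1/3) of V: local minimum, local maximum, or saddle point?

saddle point

The Hessian is constant: H = [[4, -2, 0], [-2, -2, 0], [0, 0, -6]].
Leading principal minors: Δ₁ = 4, Δ₂ = -12, Δ₃ = 72.
The minors fit neither the all-positive nor the alternating-sign pattern, so H is indefinite: a saddle point.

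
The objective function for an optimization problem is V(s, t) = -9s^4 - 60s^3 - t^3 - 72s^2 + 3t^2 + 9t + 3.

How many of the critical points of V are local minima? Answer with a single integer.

V separates as a function of s plus a function of t, so ∇V=0 decouples.
∂V/∂s = -36s(s + 1)(s + 4) = 0 at s ∈ {-4, -1, 0}; ∂V/∂t = -3(t - 3)(t + 1) = 0 at t ∈ {-1, 3}.
The Hessian is diagonal: diag(V_ss, V_tt). Second derivatives: V_ss(-4)=-432, V_ss(-1)=108, V_ss(0)=-144; V_tt(-1)=12, V_tt(3)=-12.
Local minima occur where both diagonal entries positive: (-1, -1). Count: 1.

1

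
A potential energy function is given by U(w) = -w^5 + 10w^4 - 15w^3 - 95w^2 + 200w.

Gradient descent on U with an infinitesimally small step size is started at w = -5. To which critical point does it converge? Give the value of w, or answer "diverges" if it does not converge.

U'(w) = -5(w - 5)(w - 4)(w - 1)(w + 2), so U'(-5) = -8100.
Gradient descent moves in the -U' direction, i.e. w is increasing.
The nearest critical point in that direction is w = -2, where U'' = 630 > 0 (a local minimum). The iterate converges there.

-2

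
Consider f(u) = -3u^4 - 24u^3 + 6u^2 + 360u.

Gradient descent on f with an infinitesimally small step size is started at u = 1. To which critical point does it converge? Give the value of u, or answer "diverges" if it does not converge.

-3

f'(u) = -12(u - 2)(u + 3)(u + 5), so f'(1) = 288.
Gradient descent moves in the -f' direction, i.e. u is decreasing.
The nearest critical point in that direction is u = -3, where f'' = 120 > 0 (a local minimum). The iterate converges there.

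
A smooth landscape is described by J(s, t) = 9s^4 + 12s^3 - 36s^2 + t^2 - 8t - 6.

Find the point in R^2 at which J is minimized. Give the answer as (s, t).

J(s,t) separates as P(s) + Q(t) − 6, so its minimum is min P + min Q − 6.
P'(s) = 36s(s - 1)(s + 2) vanishes at s ∈ {-2, 0, 1}; Q'(t) = 2(t - 4) vanishes at t ∈ {4}.
Local minima of P (where P''>0): P(-2)=-96, P(1)=-15. Local minima of Q: Q(4)=-16.
So the global minimum of J is P(-2) + Q(4) − 6 = -96 − 16 − 6 = -118, attained at (-2, 4).

(-2, 4)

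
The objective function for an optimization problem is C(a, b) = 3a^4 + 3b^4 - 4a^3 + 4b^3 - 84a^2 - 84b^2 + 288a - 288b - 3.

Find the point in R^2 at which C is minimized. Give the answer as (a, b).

(-4, 4)

C(a,b) separates as P(a) + Q(b) − 3, so its minimum is min P + min Q − 3.
P'(a) = 12(a - 3)(a - 2)(a + 4) vanishes at a ∈ {-4, 2, 3}; Q'(b) = 12(b - 4)(b + 2)(b + 3) vanishes at b ∈ {-3, -2, 4}.
Local minima of P (where P''>0): P(-4)=-1472, P(3)=243. Local minima of Q: Q(-3)=243, Q(4)=-1472.
So the global minimum of C is P(-4) + Q(4) − 3 = -1472 − 1472 − 3 = -2947, attained at (-4, 4).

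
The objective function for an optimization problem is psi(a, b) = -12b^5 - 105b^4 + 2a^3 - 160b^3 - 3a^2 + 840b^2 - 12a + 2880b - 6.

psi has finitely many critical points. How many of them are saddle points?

4

psi separates as a function of a plus a function of b, so ∇psi=0 decouples.
∂psi/∂a = 6(a - 2)(a + 1) = 0 at a ∈ {-1, 2}; ∂psi/∂b = -60(b - 2)(b + 2)(b + 3)(b + 4) = 0 at b ∈ {-4, -3, -2, 2}.
The Hessian is diagonal: diag(psi_aa, psi_bb). Second derivatives: psi_aa(-1)=-18, psi_aa(2)=18; psi_bb(-4)=720, psi_bb(-3)=-300, psi_bb(-2)=480, psi_bb(2)=-7200.
Saddle points occur where the two diagonal entries have opposite signs: (-1, -4), (-1, -2), (2, -3), (2, 2). Count: 4.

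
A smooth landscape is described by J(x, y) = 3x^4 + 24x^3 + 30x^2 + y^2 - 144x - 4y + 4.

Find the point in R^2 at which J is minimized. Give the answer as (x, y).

J(x,y) separates as P(x) + Q(y) + 4, so its minimum is min P + min Q + 4.
P'(x) = 12(x - 1)(x + 3)(x + 4) vanishes at x ∈ {-4, -3, 1}; Q'(y) = 2y - 4 vanishes at y ∈ {2}.
Local minima of P (where P''>0): P(-4)=288, P(1)=-87. Local minima of Q: Q(2)=-4.
So the global minimum of J is P(1) + Q(2) + 4 = -87 − 4 + 4 = -87, attained at (1, 2).

(1, 2)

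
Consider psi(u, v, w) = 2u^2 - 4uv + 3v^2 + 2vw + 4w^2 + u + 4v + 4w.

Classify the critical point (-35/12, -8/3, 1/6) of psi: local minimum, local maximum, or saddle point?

local minimum

The Hessian is constant: H = [[4, -4, 0], [-4, 6, 2], [0, 2, 8]].
Leading principal minors: Δ₁ = 4, Δ₂ = 8, Δ₃ = 48.
All leading minors are positive, so H is positive definite: a local minimum.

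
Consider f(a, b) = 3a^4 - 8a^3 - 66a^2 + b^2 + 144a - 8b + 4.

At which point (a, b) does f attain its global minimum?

f(a,b) separates as P(a) + Q(b) + 4, so its minimum is min P + min Q + 4.
P'(a) = 12(a - 4)(a - 1)(a + 3) vanishes at a ∈ {-3, 1, 4}; Q'(b) = 2b - 8 vanishes at b ∈ {4}.
Local minima of P (where P''>0): P(-3)=-567, P(4)=-224. Local minima of Q: Q(4)=-16.
So the global minimum of f is P(-3) + Q(4) + 4 = -567 − 16 + 4 = -579, attained at (-3, 4).

(-3, 4)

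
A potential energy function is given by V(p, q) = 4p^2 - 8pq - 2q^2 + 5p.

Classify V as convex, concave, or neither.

neither

V is quadratic, so its Hessian is the constant matrix H = [[8, -8], [-8, -4]].
det(H) = -96, tr(H) = 4.
det(H) < 0, so H is indefinite: neither convex nor concave.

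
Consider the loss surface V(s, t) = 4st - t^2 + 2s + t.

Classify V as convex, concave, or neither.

neither

V is quadratic, so its Hessian is the constant matrix H = [[0, 4], [4, -2]].
det(H) = -16, tr(H) = -2.
det(H) < 0, so H is indefinite: neither convex nor concave.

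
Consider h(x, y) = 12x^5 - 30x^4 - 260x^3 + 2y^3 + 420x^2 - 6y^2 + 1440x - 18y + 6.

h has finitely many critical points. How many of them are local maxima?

2

h separates as a function of x plus a function of y, so ∇h=0 decouples.
∂h/∂x = 60(x - 4)(x - 2)(x + 1)(x + 3) = 0 at x ∈ {-3, -1, 2, 4}; ∂h/∂y = 6(y - 3)(y + 1) = 0 at y ∈ {-1, 3}.
The Hessian is diagonal: diag(h_xx, h_yy). Second derivatives: h_xx(-3)=-4200, h_xx(-1)=1800, h_xx(2)=-1800, h_xx(4)=4200; h_yy(-1)=-24, h_yy(3)=24.
Local maxima occur where both diagonal entries negative: (-3, -1), (2, -1). Count: 2.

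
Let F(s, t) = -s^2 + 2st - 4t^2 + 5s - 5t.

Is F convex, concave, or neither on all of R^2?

concave

F is quadratic, so its Hessian is the constant matrix H = [[-2, 2], [2, -8]].
det(H) = 12, tr(H) = -10.
det(H) > 0 and tr(H) < 0, so H is negative definite everywhere: concave.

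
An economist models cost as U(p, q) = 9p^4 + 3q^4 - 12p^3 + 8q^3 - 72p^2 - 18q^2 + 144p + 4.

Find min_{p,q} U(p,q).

-467

U(p,q) separates as A(p) + B(q) + 4, so its minimum is min A + min B + 4.
A'(p) = 36(p - 2)(p - 1)(p + 2) vanishes at p ∈ {-2, 1, 2}; B'(q) = 12q(q - 1)(q + 3) vanishes at q ∈ {-3, 0, 1}.
Local minima of A (where A''>0): A(-2)=-336, A(2)=48. Local minima of B: B(-3)=-135, B(1)=-7.
So the global minimum of U is A(-2) + B(-3) + 4 = -336 − 135 + 4 = -467, attained at (-2, -3).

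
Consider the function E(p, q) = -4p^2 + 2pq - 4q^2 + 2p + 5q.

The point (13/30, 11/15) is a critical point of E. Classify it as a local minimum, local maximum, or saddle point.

local maximum

The Hessian of E is constant: H = [[-8, 2], [2, -8]].
det(H) = (-8)·(-8) − 2² = 60.
det(H) > 0 and tr(H) = -16 < 0, so H is negative definite and the point is a local maximum.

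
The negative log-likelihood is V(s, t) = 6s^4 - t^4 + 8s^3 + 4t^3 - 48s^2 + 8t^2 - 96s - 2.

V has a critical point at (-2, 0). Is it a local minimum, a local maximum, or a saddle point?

The mixed partial ∂²V/∂s∂t is 0, so the Hessian at any point is diag(V_ss, V_tt) = diag(24(3s^2 + 2s - 4), 4(-3t^2 + 6t + 4)).
At (-2, 0): H = diag(96, 16).
Both eigenvalues are positive, so H is positive definite: a local minimum.

local minimum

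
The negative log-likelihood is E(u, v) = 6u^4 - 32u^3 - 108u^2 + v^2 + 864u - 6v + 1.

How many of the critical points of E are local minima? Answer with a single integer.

E separates as a function of u plus a function of v, so ∇E=0 decouples.
∂E/∂u = 24(u - 4)(u - 3)(u + 3) = 0 at u ∈ {-3, 3, 4}; ∂E/∂v = 2(v - 3) = 0 at v ∈ {3}.
The Hessian is diagonal: diag(E_uu, E_vv). Second derivatives: E_uu(-3)=1008, E_uu(3)=-144, E_uu(4)=168; E_vv(3)=2.
Local minima occur where both diagonal entries positive: (-3, 3), (4, 3). Count: 2.

2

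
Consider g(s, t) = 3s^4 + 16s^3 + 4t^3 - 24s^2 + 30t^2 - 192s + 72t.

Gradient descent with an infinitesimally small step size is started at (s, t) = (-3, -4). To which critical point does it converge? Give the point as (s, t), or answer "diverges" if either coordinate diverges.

g is separable, so gradient descent decouples: s follows -∂g/∂s, t follows -∂g/∂t.
∂g/∂s = 12(s - 2)(s + 2)(s + 4); at s=-3 this is 60, so s decreases.
∂g/∂t = 12(t + 2)(t + 3); at t=-4 this is 24, so t decreases.
The t-coordinate has no critical point in that direction and runs off to infinity.

diverges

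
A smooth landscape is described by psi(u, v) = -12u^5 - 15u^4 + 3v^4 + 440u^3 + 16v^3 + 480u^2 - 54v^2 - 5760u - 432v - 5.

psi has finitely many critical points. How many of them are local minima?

psi separates as a function of u plus a function of v, so ∇psi=0 decouples.
∂psi/∂u = -60(u - 4)(u - 2)(u + 3)(u + 4) = 0 at u ∈ {-4, -3, 2, 4}; ∂psi/∂v = 12(v - 3)(v + 3)(v + 4) = 0 at v ∈ {-4, -3, 3}.
The Hessian is diagonal: diag(psi_uu, psi_vv). Second derivatives: psi_uu(-4)=2880, psi_uu(-3)=-2100, psi_uu(2)=3600, psi_uu(4)=-6720; psi_vv(-4)=84, psi_vv(-3)=-72, psi_vv(3)=504.
Local minima occur where both diagonal entries positive: (-4, -4), (-4, 3), (2, -4), (2, 3). Count: 4.

4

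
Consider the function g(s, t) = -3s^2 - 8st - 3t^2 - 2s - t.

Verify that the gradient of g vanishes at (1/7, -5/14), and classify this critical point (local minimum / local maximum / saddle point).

saddle point

∇g = (-6s - 8t - 2, -8s - 6t - 1); substituting (1/7, -5/14) gives ∇g = (0, 0), so (1/7, -5/14) is indeed a critical point.
The Hessian of g is constant: H = [[-6, -8], [-8, -6]].
det(H) = (-6)·(-6) − (-8)² = -28.
Since det(H) < 0, H is indefinite and the critical point is a saddle point.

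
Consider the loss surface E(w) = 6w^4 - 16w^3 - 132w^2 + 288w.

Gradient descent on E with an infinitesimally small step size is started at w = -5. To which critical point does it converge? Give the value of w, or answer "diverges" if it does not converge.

E'(w) = 24(w - 4)(w - 1)(w + 3), so E'(-5) = -2592.
Gradient descent moves in the -E' direction, i.e. w is increasing.
The nearest critical point in that direction is w = -3, where E'' = 672 > 0 (a local minimum). The iterate converges there.

-3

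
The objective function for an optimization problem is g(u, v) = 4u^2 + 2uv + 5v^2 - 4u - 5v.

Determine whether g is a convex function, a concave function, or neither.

convex

g is quadratic, so its Hessian is the constant matrix H = [[8, 2], [2, 10]].
det(H) = 76, tr(H) = 18.
det(H) > 0 and tr(H) > 0, so H is positive definite everywhere: convex.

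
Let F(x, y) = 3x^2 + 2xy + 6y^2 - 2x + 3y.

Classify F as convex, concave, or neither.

F is quadratic, so its Hessian is the constant matrix H = [[6, 2], [2, 12]].
det(H) = 68, tr(H) = 18.
det(H) > 0 and tr(H) > 0, so H is positive definite everywhere: convex.

convex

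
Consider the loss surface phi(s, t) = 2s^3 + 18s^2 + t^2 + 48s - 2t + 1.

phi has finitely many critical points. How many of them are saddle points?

phi separates as a function of s plus a function of t, so ∇phi=0 decouples.
∂phi/∂s = 6(s + 2)(s + 4) = 0 at s ∈ {-4, -2}; ∂phi/∂t = 2(t - 1) = 0 at t ∈ {1}.
The Hessian is diagonal: diag(phi_ss, phi_tt). Second derivatives: phi_ss(-4)=-12, phi_ss(-2)=12; phi_tt(1)=2.
Saddle points occur where the two diagonal entries have opposite signs: (-4, 1). Count: 1.

1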